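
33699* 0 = 0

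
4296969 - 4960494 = - 663525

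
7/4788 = 1/684 =0.00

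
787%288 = 211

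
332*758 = 251656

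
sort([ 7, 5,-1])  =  [  -  1, 5, 7 ]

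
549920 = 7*78560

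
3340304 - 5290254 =- 1949950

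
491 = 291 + 200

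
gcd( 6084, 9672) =156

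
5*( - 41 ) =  - 205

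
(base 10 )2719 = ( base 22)5DD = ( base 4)222133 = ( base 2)101010011111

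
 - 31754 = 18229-49983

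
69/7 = 9  +  6/7 =9.86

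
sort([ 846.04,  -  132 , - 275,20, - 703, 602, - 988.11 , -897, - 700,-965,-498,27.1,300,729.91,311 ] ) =[ -988.11, - 965, - 897, - 703, - 700 , - 498,-275, - 132, 20, 27.1,300,311,602,729.91,846.04 ] 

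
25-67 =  - 42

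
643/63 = 643/63 = 10.21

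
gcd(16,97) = 1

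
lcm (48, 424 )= 2544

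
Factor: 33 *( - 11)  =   - 363  =  -3^1*11^2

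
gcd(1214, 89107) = 1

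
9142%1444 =478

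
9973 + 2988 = 12961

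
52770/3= 17590=   17590.00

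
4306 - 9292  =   - 4986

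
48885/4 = 48885/4 = 12221.25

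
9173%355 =298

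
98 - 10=88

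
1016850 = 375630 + 641220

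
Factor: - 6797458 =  - 2^1* 109^1*31181^1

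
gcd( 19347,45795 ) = 3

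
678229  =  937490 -259261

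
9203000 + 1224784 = 10427784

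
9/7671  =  3/2557= 0.00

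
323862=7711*42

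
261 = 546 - 285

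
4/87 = 4/87 = 0.05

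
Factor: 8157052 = 2^2*2039263^1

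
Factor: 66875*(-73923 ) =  - 4943600625=- 3^1*5^4*41^1 * 107^1*601^1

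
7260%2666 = 1928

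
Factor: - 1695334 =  - 2^1*521^1*1627^1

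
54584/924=59+ 17/231 = 59.07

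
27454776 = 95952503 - 68497727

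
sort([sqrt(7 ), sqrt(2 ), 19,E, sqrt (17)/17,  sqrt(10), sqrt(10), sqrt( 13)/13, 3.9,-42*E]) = [ - 42*E  ,  sqrt( 17)/17, sqrt (13)/13,  sqrt(2),sqrt(7 ), E, sqrt(10 ), sqrt (10) , 3.9,  19] 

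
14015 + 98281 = 112296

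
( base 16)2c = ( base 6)112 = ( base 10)44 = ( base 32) 1C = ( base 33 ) 1b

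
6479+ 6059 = 12538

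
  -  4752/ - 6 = 792/1 = 792.00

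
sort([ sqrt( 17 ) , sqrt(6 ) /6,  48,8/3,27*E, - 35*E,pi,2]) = [ - 35*E, sqrt(6)/6, 2, 8/3, pi, sqrt ( 17),48, 27 * E]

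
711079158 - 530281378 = 180797780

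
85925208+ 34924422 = 120849630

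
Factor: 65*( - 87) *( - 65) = 3^1*5^2*13^2*29^1  =  367575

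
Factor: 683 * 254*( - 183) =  - 31747206= -2^1* 3^1 *61^1*127^1*683^1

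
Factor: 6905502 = 2^1*3^2*17^1*22567^1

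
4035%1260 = 255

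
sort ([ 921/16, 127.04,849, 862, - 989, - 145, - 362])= [ - 989, - 362, - 145, 921/16,127.04,849, 862]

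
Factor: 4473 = 3^2 *7^1 * 71^1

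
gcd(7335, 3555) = 45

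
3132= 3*1044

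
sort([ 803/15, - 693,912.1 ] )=[ - 693, 803/15, 912.1]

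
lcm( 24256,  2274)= 72768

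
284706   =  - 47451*( - 6)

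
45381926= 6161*7366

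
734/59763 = 734/59763 = 0.01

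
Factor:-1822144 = - 2^6 * 71^1* 401^1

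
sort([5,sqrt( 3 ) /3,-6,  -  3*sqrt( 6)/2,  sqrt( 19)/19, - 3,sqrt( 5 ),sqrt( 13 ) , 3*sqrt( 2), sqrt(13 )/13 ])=[ - 6, - 3*sqrt( 6)/2,-3,sqrt ( 19 )/19, sqrt( 13)/13,sqrt( 3 ) /3,sqrt(5 ),sqrt( 13 ),3*sqrt( 2), 5]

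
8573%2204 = 1961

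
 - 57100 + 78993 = 21893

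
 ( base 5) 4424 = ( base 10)614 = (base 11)509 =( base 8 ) 1146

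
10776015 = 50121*215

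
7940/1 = 7940= 7940.00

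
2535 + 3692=6227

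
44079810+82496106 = 126575916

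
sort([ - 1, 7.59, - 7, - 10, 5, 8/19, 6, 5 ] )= [-10, - 7, - 1,  8/19,5, 5, 6,7.59 ]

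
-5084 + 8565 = 3481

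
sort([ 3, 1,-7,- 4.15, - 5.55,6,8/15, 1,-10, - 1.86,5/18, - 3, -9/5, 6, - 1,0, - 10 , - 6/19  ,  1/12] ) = [ - 10, - 10, - 7, - 5.55, - 4.15, - 3, - 1.86, - 9/5,-1, - 6/19,0 , 1/12,5/18,8/15, 1,1,3,6,  6] 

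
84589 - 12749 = 71840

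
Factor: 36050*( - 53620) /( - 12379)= 1933001000/12379  =  2^3*5^3*7^2*103^1*383^1*12379^(  -  1 )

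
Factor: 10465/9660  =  2^(-2 )*3^(-1 )*13^1 = 13/12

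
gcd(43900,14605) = 5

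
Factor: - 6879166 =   -  2^1  *  7^1*89^1 *5521^1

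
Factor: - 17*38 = -646 = - 2^1*17^1*19^1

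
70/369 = 70/369=0.19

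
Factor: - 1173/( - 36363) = 31^ ( - 1 )=1/31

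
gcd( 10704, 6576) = 48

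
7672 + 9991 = 17663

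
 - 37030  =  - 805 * 46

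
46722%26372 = 20350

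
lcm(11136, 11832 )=189312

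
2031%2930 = 2031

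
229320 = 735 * 312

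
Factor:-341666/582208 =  - 2^(-5)*11^( - 1)*13^1*17^1*773^1*827^( - 1)= - 170833/291104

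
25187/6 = 25187/6 = 4197.83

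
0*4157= 0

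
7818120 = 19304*405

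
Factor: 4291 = 7^1*613^1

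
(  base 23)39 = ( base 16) 4E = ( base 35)28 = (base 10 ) 78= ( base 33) 2C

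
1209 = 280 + 929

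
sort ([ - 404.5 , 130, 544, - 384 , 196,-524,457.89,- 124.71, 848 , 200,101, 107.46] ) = [  -  524, - 404.5, -384, - 124.71, 101,107.46 , 130,  196, 200 , 457.89, 544,848 ] 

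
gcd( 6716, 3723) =73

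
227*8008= 1817816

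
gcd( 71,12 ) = 1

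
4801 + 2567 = 7368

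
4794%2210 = 374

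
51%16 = 3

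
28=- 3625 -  - 3653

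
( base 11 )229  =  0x111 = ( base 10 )273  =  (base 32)8h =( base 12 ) 1A9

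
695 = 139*5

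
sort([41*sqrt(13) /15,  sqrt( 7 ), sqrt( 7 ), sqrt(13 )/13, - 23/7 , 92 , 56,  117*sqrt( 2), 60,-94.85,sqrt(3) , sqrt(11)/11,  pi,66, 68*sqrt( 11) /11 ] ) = [- 94.85, - 23/7,  sqrt(13)/13,sqrt( 11)/11,  sqrt(3 ), sqrt( 7 ), sqrt( 7 ),pi, 41* sqrt( 13)/15, 68 *sqrt (11 ) /11,56, 60, 66, 92, 117*sqrt( 2 )] 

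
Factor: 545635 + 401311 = 2^1*7^1*11^2* 13^1 * 43^1 = 946946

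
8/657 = 8/657 = 0.01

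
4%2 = 0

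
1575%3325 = 1575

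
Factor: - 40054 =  - 2^1*7^1*2861^1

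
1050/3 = 350 = 350.00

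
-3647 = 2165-5812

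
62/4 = 31/2 = 15.50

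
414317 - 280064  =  134253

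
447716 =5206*86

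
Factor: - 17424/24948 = - 44/63 = - 2^2*3^(  -  2 )*7^( - 1)*11^1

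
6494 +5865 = 12359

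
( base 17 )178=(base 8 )640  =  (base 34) c8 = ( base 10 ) 416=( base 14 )21A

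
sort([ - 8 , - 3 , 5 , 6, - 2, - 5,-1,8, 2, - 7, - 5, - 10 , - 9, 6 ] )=[-10, - 9, - 8 , - 7 , - 5,-5, - 3, - 2, - 1, 2, 5, 6, 6,8]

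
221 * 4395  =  971295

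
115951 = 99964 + 15987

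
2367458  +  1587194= 3954652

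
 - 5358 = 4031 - 9389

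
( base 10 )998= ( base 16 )3e6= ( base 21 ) 25B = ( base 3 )1100222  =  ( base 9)1328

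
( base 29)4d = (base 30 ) 49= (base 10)129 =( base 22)5j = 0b10000001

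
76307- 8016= 68291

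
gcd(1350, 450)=450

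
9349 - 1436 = 7913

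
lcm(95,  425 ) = 8075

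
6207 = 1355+4852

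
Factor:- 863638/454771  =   - 2^1*61^1*191^( - 1)*2381^( - 1)*7079^1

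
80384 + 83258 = 163642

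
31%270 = 31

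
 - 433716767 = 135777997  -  569494764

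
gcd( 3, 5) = 1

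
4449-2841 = 1608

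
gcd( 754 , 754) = 754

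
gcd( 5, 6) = 1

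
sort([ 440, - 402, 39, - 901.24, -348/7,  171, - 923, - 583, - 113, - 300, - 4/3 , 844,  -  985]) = [-985,  -  923 , - 901.24, -583,-402, - 300, - 113, - 348/7, -4/3,  39, 171,440, 844]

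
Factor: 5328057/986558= 2^( - 1 )*3^1*7^1*253717^1 * 493279^( - 1 ) 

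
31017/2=31017/2=   15508.50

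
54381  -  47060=7321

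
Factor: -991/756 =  - 2^(  -  2)*3^(  -  3)*7^( - 1)*991^1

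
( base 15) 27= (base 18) 21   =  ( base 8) 45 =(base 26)1B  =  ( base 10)37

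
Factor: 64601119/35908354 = 2^( - 1 ) * 11^1*31^(-1)*43^( -1)*13469^( - 1)*5872829^1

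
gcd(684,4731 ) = 57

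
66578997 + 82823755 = 149402752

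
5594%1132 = 1066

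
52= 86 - 34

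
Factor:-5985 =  - 3^2*5^1*7^1 * 19^1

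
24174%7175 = 2649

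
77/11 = 7   =  7.00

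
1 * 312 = 312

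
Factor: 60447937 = 11^1*17^1*323251^1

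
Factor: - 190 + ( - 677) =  - 867 = -  3^1*17^2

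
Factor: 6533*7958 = 2^1*23^1*47^1*139^1*173^1 = 51989614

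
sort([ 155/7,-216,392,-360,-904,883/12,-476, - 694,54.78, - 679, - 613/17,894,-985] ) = [-985, - 904,-694,-679,-476, - 360,-216, - 613/17,155/7,54.78,883/12,392,894] 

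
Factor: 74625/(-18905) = -3^1*5^2*19^ ( - 1) =- 75/19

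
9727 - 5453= 4274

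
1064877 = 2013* 529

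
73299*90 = 6596910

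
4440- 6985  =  -2545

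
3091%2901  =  190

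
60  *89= 5340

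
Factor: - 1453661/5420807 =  - 7^ ( - 1 )*11^1*17^( - 1)*45553^( - 1)*132151^1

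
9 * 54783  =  493047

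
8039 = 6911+1128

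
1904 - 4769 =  - 2865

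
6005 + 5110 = 11115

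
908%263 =119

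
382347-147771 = 234576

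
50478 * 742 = 37454676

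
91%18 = 1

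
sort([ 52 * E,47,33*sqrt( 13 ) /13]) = [ 33  *  sqrt( 13)/13,  47,52 * E ]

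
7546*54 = 407484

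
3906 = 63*62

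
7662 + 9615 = 17277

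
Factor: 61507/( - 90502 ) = - 2^( - 1)*37^ (  -  1)*1223^ (-1 )*61507^1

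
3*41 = 123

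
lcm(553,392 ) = 30968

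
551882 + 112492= 664374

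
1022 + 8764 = 9786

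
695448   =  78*8916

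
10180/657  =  15  +  325/657= 15.49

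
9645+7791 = 17436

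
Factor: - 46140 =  - 2^2*3^1*5^1*769^1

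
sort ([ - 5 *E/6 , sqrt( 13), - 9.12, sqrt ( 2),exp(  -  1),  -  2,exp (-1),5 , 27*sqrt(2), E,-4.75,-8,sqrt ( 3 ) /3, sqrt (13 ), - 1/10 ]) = [ - 9.12, - 8,-4.75,  -  5*E/6,  -  2,  -  1/10, exp( - 1 ),exp ( -1), sqrt( 3)/3,sqrt(2),E,sqrt(13),sqrt( 13),5, 27*sqrt( 2 )]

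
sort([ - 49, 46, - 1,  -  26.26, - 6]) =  [ - 49, - 26.26, - 6, - 1 , 46]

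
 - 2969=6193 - 9162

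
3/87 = 1/29   =  0.03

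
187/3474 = 187/3474 = 0.05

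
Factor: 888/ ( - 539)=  - 2^3*3^1 * 7^(-2 ) * 11^( - 1)*37^1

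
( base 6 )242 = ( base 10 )98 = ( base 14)70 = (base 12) 82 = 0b1100010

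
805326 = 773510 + 31816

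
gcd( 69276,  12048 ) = 3012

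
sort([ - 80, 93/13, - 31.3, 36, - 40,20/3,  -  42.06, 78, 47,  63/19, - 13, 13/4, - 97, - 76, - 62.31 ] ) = [ - 97, - 80, - 76, - 62.31, - 42.06 , - 40, - 31.3, - 13, 13/4,63/19, 20/3 , 93/13, 36, 47, 78] 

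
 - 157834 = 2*(-78917 )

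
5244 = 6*874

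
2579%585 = 239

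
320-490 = - 170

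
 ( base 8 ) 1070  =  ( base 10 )568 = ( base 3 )210001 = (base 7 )1441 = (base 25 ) mi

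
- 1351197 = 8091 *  (-167) 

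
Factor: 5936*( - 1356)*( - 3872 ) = 2^11* 3^1*7^1*11^2*53^1 * 113^1 = 31166564352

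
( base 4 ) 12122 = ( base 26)fk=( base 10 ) 410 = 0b110011010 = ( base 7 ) 1124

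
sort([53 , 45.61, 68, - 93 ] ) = [- 93, 45.61, 53 , 68 ] 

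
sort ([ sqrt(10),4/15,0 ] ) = [0,  4/15,  sqrt( 10) ]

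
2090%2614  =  2090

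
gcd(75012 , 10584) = 84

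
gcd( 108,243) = 27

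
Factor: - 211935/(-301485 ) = 71/101 = 71^1*101^( - 1 )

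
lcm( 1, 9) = 9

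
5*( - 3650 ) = - 18250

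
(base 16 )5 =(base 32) 5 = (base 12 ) 5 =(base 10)5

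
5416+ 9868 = 15284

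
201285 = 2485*81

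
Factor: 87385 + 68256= 23^1*67^1 *101^1 = 155641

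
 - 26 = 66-92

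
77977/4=77977/4 = 19494.25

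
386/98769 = 386/98769  =  0.00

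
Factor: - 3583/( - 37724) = 2^( - 2)*3583^1*9431^(- 1)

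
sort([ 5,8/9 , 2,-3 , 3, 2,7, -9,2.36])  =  [ - 9, - 3,8/9,2,2, 2.36,3,5, 7]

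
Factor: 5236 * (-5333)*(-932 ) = 26024784016 = 2^4*7^1 * 11^1 * 17^1*233^1 * 5333^1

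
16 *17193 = 275088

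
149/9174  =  149/9174  =  0.02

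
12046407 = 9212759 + 2833648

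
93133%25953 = 15274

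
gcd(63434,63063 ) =7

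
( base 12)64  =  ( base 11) 6a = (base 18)44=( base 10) 76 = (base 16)4c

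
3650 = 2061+1589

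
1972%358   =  182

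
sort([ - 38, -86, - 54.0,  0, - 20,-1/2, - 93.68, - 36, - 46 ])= [-93.68, - 86,-54.0,-46, - 38,-36, - 20, - 1/2, 0 ] 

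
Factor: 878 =2^1* 439^1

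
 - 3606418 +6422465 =2816047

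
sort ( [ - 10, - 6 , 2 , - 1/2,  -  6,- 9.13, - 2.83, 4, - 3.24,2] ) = [ - 10,-9.13, - 6,-6, -3.24 , - 2.83,-1/2,2, 2, 4 ]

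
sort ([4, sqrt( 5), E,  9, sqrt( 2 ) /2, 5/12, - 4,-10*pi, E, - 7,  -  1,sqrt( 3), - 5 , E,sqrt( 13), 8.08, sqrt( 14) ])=[-10*pi, - 7, - 5, - 4 ,  -  1, 5/12, sqrt( 2)/2,  sqrt(3),sqrt( 5 ), E,E,  E , sqrt( 13), sqrt( 14 ), 4,8.08, 9 ]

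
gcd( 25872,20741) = 7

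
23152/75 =23152/75 = 308.69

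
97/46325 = 97/46325=0.00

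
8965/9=996+1/9  =  996.11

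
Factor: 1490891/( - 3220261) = - 11^(- 1 )*167^( - 1)*179^1*1753^( - 1)*8329^1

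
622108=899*692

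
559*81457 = 45534463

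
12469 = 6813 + 5656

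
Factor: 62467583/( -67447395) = - 3^( - 2)*5^( - 1)* 61^( - 1)*24571^(-1 )*62467583^1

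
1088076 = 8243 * 132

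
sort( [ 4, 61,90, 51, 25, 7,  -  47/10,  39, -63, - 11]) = [ - 63, - 11 , - 47/10,  4,7 , 25, 39, 51, 61, 90 ] 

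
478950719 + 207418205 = 686368924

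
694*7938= 5508972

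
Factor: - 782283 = - 3^1 * 260761^1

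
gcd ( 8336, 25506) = 2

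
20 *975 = 19500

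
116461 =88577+27884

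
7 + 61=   68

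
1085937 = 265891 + 820046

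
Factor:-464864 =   -  2^5 * 73^1*199^1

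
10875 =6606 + 4269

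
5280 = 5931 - 651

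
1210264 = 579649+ 630615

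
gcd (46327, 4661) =1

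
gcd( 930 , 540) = 30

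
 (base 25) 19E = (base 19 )279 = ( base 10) 864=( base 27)150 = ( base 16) 360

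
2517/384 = 839/128 = 6.55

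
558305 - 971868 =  - 413563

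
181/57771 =181/57771 = 0.00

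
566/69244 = 283/34622 = 0.01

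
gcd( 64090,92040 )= 130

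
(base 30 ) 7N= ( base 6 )1025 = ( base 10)233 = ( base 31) 7g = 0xe9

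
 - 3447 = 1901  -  5348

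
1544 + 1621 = 3165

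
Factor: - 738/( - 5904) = 1/8 = 2^(-3)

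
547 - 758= - 211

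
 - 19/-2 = 19/2  =  9.50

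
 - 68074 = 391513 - 459587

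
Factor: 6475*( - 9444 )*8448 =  - 516594355200= -2^10*3^2 * 5^2*7^1*11^1*37^1*  787^1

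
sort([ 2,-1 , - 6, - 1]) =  [ - 6, - 1, -1, 2]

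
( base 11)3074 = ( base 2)111111101010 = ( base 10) 4074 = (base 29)4OE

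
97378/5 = 97378/5 = 19475.60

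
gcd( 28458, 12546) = 306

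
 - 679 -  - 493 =  -  186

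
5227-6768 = -1541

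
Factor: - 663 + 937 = 2^1*137^1 = 274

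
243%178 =65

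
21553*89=1918217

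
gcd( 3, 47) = 1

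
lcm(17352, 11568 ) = 34704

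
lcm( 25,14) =350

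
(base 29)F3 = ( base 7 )1164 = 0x1b6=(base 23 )j1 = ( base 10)438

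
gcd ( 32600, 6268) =4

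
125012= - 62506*( - 2 )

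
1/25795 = 1/25795  =  0.00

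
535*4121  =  2204735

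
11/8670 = 11/8670 = 0.00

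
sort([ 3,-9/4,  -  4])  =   [ - 4, - 9/4, 3]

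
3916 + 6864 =10780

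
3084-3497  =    -  413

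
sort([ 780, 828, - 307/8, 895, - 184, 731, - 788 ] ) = [  -  788, - 184,  -  307/8,731, 780 , 828,895]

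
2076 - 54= 2022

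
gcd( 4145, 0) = 4145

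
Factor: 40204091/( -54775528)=- 2^( - 3)*6846941^(-1)*40204091^1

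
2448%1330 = 1118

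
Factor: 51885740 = 2^2*5^1*409^1*6343^1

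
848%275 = 23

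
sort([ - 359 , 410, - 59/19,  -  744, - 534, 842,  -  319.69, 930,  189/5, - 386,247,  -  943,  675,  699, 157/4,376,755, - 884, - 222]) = [-943,-884, - 744, - 534, - 386,-359, - 319.69, - 222, - 59/19, 189/5, 157/4, 247, 376, 410, 675,699, 755,  842, 930]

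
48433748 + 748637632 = 797071380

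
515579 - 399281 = 116298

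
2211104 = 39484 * 56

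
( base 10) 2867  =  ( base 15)cb2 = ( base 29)3BP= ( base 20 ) 737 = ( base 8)5463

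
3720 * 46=171120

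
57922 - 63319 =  - 5397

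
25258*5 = 126290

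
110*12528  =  1378080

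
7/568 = 7/568 = 0.01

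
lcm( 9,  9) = 9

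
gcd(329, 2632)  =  329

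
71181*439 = 31248459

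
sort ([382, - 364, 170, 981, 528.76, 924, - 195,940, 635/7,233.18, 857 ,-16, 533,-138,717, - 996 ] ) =[ - 996, - 364, - 195,-138, - 16, 635/7,170,233.18, 382,528.76, 533,717,857, 924, 940,981] 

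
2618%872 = 2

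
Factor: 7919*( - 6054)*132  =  -2^3*3^2 * 11^1*1009^1*7919^1 = - 6328294632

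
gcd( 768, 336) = 48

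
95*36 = 3420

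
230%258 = 230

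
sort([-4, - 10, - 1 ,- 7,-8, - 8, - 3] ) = [- 10,-8, - 8, - 7, - 4, - 3, - 1] 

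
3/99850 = 3/99850 = 0.00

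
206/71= 2 + 64/71 = 2.90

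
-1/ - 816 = 1/816=0.00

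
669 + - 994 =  - 325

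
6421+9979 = 16400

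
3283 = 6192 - 2909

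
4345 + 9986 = 14331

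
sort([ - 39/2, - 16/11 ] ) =[ - 39/2, - 16/11 ]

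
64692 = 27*2396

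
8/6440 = 1/805 = 0.00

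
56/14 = 4 = 4.00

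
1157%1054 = 103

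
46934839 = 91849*511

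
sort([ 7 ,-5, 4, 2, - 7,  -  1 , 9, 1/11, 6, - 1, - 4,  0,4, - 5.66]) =[ - 7, - 5.66, - 5,-4 , - 1, - 1,0,1/11, 2, 4 , 4,6, 7,  9 ]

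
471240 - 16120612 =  - 15649372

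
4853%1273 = 1034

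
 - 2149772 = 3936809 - 6086581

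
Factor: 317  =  317^1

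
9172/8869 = 1 +303/8869 = 1.03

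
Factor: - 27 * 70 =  - 1890 = - 2^1*3^3*5^1*7^1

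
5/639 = 5/639 =0.01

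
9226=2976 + 6250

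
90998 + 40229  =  131227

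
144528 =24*6022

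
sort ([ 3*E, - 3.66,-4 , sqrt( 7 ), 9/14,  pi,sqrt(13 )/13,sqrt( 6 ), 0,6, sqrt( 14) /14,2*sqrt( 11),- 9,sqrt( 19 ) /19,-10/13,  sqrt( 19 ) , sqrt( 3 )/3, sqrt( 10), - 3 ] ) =[ - 9, - 4 ,-3.66,-3,-10/13,0, sqrt(19)/19,sqrt( 14) /14,sqrt ( 13 )/13, sqrt(3 ) /3, 9/14,  sqrt (6 ), sqrt( 7 ),pi,sqrt( 10),sqrt ( 19),6, 2*sqrt(11), 3*E]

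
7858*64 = 502912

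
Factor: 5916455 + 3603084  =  9519539=23^1*127^1*3259^1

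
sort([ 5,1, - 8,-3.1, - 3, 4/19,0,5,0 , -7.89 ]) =[ - 8, - 7.89,-3.1 , - 3,0,0 , 4/19,  1,5,5] 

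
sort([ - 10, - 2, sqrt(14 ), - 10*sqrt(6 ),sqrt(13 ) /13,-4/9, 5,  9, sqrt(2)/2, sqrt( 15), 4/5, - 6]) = [ - 10*sqrt(6 ),-10, - 6, - 2, - 4/9 , sqrt ( 13 ) /13,sqrt ( 2)/2, 4/5, sqrt(14 ),  sqrt( 15 ), 5, 9]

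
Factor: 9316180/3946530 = 931618/394653= 2^1*  3^ ( - 1)*7^ (  -  1) * 18793^(  -  1) *465809^1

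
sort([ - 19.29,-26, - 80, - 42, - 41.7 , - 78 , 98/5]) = [ - 80, - 78 , - 42,-41.7,- 26,- 19.29,98/5]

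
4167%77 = 9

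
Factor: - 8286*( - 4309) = 2^1*3^1*31^1*139^1*1381^1 =35704374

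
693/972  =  77/108=0.71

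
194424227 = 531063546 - 336639319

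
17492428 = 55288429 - 37796001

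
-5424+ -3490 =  - 8914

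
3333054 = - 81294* ( - 41 )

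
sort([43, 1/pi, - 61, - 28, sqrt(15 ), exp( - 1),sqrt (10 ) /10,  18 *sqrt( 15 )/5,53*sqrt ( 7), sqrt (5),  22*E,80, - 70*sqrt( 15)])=[-70*sqrt( 15 ), - 61, - 28,  sqrt(10)/10,  1/pi, exp( - 1),sqrt(5),sqrt( 15) , 18 * sqrt(15 )/5,  43,  22 * E,  80,53*sqrt (7) ]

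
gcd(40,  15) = 5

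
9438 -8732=706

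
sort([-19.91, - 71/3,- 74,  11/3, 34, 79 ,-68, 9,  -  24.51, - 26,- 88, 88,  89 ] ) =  [-88, - 74  , - 68, - 26, - 24.51,  -  71/3 , - 19.91, 11/3, 9, 34,79,88, 89]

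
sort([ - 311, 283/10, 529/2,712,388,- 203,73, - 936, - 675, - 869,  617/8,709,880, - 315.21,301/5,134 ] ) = [-936,-869,-675, - 315.21, - 311 ,-203,283/10,301/5, 73,617/8, 134, 529/2 , 388,709,712 , 880]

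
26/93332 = 13/46666 = 0.00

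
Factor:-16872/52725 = -8/25 = - 2^3*5^(-2 ) 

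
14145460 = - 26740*(-529 ) 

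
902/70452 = 451/35226 =0.01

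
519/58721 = 519/58721 = 0.01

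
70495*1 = 70495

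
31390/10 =3139 = 3139.00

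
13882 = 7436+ 6446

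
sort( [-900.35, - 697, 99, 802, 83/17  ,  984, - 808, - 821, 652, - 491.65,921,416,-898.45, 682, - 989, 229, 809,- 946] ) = [-989, - 946, - 900.35, - 898.45, - 821, - 808, - 697, - 491.65,83/17,99 , 229 , 416,  652, 682,802,  809, 921,984 ] 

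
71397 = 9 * 7933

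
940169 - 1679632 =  - 739463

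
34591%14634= 5323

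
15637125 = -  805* ( - 19425)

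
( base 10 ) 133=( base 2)10000101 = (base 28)4l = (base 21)67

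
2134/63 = 2134/63   =  33.87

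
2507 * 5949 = 14914143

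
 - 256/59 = - 256/59 = - 4.34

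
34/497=34/497 = 0.07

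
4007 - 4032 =-25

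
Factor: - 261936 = -2^4*3^2*17^1* 107^1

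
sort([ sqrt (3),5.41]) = [ sqrt( 3 ) , 5.41] 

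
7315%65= 35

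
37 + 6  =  43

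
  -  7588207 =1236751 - 8824958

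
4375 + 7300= 11675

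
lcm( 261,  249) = 21663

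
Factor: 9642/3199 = 2^1 * 3^1 * 7^( - 1)*457^( - 1 )*1607^1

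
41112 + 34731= 75843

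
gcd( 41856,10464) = 10464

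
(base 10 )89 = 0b1011001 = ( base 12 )75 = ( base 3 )10022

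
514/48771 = 514/48771  =  0.01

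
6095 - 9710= - 3615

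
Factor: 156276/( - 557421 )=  - 52092/185807 =- 2^2 * 3^2 * 71^( - 1)*1447^1 *2617^( - 1)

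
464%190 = 84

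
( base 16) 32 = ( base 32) 1I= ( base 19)2C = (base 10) 50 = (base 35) 1f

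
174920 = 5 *34984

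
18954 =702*27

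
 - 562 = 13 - 575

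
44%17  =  10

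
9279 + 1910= 11189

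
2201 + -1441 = 760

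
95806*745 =71375470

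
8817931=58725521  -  49907590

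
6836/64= 106 + 13/16=106.81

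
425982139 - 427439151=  -1457012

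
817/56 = 14+33/56 =14.59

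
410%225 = 185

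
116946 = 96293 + 20653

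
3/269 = 3/269 = 0.01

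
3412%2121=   1291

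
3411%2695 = 716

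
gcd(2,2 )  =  2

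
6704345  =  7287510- 583165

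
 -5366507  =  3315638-8682145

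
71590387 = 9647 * 7421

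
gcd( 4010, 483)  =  1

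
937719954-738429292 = 199290662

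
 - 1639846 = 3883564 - 5523410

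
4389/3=1463 = 1463.00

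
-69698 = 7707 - 77405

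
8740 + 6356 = 15096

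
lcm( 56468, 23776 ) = 451744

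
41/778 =41/778= 0.05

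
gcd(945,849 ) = 3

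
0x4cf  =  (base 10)1231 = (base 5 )14411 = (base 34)127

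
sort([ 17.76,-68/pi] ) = [ - 68/pi,  17.76 ]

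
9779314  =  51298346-41519032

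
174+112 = 286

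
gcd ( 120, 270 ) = 30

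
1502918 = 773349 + 729569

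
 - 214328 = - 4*53582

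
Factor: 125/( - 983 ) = - 5^3*983^(-1)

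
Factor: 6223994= 2^1*7^1 * 31^1*14341^1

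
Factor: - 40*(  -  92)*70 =2^6*5^2*7^1 * 23^1 = 257600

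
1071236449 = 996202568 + 75033881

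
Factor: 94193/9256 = 2^( - 3 )*11^1*13^( - 1 )*89^( - 1) *8563^1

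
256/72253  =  256/72253 =0.00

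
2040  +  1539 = 3579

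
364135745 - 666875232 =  - 302739487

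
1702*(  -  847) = - 1441594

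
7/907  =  7/907 = 0.01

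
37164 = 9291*4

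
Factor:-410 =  - 2^1*5^1 * 41^1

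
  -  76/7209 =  - 76/7209= - 0.01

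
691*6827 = 4717457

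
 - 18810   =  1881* ( - 10)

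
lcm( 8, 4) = 8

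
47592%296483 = 47592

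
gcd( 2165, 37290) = 5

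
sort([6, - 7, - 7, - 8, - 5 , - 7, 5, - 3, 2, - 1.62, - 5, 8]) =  [ - 8, - 7,-7, - 7 ,-5, - 5, - 3, - 1.62, 2, 5 , 6,  8]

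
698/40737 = 698/40737 = 0.02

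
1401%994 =407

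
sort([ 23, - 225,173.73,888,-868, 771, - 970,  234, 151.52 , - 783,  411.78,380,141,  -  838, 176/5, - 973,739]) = [ - 973, - 970,- 868, -838, - 783, - 225,23, 176/5, 141,151.52,  173.73,234,380, 411.78,739,771,  888] 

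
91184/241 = 91184/241=378.36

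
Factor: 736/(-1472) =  - 2^(  -  1 ) = - 1/2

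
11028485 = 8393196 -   -  2635289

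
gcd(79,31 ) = 1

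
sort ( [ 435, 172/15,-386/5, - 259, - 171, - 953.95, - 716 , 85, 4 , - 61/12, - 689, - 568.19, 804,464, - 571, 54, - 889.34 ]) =[ - 953.95, - 889.34, - 716, - 689, - 571, - 568.19, - 259, - 171, - 386/5, - 61/12, 4 , 172/15, 54,85, 435, 464, 804]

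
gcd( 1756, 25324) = 4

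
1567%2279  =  1567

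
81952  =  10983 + 70969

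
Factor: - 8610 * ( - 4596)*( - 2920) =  -115548955200 = - 2^6*3^2*5^2*7^1*41^1*73^1*383^1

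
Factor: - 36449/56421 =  - 3^( - 2)*7^1 * 41^1*127^1*6269^( - 1 )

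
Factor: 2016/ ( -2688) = -3/4 = - 2^( - 2)* 3^1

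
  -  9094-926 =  - 10020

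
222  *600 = 133200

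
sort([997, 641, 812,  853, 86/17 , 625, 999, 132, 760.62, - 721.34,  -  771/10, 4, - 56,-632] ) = [ -721.34, - 632,-771/10, - 56,4, 86/17, 132, 625,641, 760.62, 812, 853 , 997, 999 ] 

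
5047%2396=255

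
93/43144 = 93/43144 = 0.00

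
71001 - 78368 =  - 7367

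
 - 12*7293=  - 87516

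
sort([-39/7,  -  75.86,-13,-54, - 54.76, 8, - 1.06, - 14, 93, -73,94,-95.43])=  [ - 95.43 , - 75.86,  -  73 ,-54.76,-54,-14,-13,-39/7, - 1.06, 8, 93,94 ]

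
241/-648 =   -  241/648 = -  0.37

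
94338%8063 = 5645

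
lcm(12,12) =12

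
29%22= 7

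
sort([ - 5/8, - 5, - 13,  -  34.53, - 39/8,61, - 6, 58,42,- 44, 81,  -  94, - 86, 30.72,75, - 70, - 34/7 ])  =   [-94, - 86, - 70, - 44, - 34.53, - 13,-6 , - 5 ,-39/8,-34/7,-5/8 , 30.72,42,58, 61, 75, 81] 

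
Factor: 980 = 2^2*5^1*7^2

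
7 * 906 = 6342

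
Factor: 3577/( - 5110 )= - 7/10  =  - 2^ ( - 1 )*5^( -1)*7^1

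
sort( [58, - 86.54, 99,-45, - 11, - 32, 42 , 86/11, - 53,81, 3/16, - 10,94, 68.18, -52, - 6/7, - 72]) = [- 86.54, - 72, - 53,- 52, - 45, - 32, -11,-10, - 6/7,3/16, 86/11,  42,58, 68.18,81,94, 99 ] 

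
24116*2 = 48232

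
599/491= 599/491 = 1.22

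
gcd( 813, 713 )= 1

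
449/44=449/44=10.20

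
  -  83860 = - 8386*10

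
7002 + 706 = 7708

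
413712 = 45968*9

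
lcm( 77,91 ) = 1001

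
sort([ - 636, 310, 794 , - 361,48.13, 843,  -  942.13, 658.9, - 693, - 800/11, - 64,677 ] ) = [ -942.13 , - 693, - 636, - 361, - 800/11, - 64,48.13, 310,658.9 , 677, 794,843 ]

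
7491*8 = 59928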